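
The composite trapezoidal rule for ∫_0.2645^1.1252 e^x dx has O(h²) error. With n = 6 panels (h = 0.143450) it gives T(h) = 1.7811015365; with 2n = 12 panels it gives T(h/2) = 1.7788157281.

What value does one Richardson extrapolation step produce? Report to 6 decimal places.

Error is O(h^2); halving h shrinks it by 2^2 = 4.
4 × 1.7788157281 = 7.1152629124; subtract 1.7811015365 → 5.3341613759
(4 × 1.7788157281 − 1.7811015365)/(4 − 1) = 1.7780537920

1.778054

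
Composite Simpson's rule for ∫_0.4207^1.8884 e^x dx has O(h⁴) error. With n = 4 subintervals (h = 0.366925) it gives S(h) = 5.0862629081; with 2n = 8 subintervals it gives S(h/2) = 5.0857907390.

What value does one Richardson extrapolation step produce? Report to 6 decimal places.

5.085759

Leading term ∝ h^4; use weight 16 = 2^4.
A(h/2) − A(h) = 5.0857907390 − 5.0862629081 = -0.0004721691
Divide by 2^4 − 1 = 15: (-0.0004721691)/15 = -0.0000314779
R = A(h/2) + (A(h/2) − A(h))/15 = 5.0857907390 − 0.0000314779 = 5.0857592611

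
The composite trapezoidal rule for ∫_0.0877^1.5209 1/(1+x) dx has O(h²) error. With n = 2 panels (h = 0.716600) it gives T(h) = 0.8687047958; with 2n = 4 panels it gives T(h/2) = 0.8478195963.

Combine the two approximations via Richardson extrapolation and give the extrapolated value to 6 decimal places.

0.840858

Method order is 2; weight 2^2 = 4.
2^2 × A(h/2) = 3.3912783852; minus A(h) gives 2.5225735894.
Denominator 4 − 1 = 3.
Extrapolated: 2.5225735894 / 3 = 0.8408578631
Correction |R − A(h/2)| = 6.962e-03; gap |A(h/2) − A(h)| = 2.089e-02.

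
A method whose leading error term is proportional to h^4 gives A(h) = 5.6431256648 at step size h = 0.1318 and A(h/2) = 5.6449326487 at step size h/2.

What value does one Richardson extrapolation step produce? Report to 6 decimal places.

5.645053

r = 4, so 2^r = 16.
16×5.6449326487 − 5.6431256648 = 84.6757967144
R = 84.6757967144/15 = 5.6450531143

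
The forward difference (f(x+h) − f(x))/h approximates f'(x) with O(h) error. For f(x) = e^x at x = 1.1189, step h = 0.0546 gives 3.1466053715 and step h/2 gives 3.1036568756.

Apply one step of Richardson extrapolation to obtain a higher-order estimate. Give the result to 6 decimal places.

3.060708

r = 1: numerator weight 2, denominator 1.
Top: 2(3.1036568756) − (3.1466053715) = 3.0607083797
Divide by 2^1 − 1 = 1.
3.0607083797 ÷ 1 = 3.0607083797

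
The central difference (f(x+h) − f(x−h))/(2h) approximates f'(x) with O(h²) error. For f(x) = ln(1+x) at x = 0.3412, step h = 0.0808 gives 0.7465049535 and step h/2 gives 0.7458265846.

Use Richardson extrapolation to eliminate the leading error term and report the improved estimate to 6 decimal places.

Leading term ∝ h^2; use weight 4 = 2^2.
Weighted: 2.9833063384 − 0.7465049535 = 2.2368013849
Denominator 4 − 1 = 3.
Result: 0.7456004616
Shift from A(h/2): −0.0002261230.

0.745600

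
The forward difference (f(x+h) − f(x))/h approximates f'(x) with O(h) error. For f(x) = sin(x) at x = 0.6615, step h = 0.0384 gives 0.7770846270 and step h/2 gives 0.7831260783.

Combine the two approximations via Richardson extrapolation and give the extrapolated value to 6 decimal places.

0.789168

The method has order 1: 2^1 = 2.
Numerator 2·A(h/2) − A(h) = 2·0.7831260783 − 0.7770846270 = 0.7891675296
Extrapolated: 0.7891675296 / 1 = 0.7891675296
Correction |R − A(h/2)| = 6.041e-03; gap |A(h/2) − A(h)| = 6.041e-03.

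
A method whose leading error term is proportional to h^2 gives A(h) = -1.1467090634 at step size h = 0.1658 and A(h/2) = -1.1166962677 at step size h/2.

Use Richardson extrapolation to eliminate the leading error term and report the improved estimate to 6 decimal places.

Method order is 2; weight 2^2 = 4.
Difference of the inputs: -1.1166962677 − (-1.1467090634) = 0.0300127957
Correction (A(h/2) − A(h))/(4 − 1) = 0.0300127957/3 = 0.0100042652
R = A(h/2) + (A(h/2) − A(h))/3 = -1.1166962677 + 0.0100042652 = -1.1066920025
Correction |R − A(h/2)| = 1.000e-02; gap |A(h/2) − A(h)| = 3.001e-02.

-1.106692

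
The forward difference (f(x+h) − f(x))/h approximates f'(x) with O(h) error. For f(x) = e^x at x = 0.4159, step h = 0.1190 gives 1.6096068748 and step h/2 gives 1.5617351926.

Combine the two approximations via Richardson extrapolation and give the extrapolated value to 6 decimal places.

The method has order 1: 2^1 = 2.
2·1.5617351926 = 3.1234703852; 3.1234703852 − 1.6096068748 = 1.5138635104
Denominator 2 − 1 = 1.
1.5138635104 ÷ 1 = 1.5138635104
Correction |R − A(h/2)| = 4.787e-02; gap |A(h/2) − A(h)| = 4.787e-02.

1.513864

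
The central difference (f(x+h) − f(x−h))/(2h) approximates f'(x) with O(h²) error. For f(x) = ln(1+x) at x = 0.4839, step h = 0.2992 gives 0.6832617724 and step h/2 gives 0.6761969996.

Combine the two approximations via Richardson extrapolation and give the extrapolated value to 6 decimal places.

0.673842

Order 2 gives 2^r = 4 and 2^r − 1 = 3.
4*0.6761969996 = 2.7047879984; 2.7047879984 − 0.6832617724 = 2.0215262260
Divide by 2^2 − 1 = 3.
Extrapolated: 2.0215262260 / 3 = 0.6738420753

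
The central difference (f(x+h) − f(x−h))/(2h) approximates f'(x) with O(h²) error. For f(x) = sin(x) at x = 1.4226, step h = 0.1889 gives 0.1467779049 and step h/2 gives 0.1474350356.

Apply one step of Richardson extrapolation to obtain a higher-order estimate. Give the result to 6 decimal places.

Error is O(h^2); halving h shrinks it by 2^2 = 4.
4 × 0.1474350356 = 0.5897401424; 0.5897401424 − 0.1467779049 = 0.4429622375
0.4429622375 ÷ 3 = 0.1476540792
Correction |R − A(h/2)| = 2.190e-04; gap |A(h/2) − A(h)| = 6.571e-04.

0.147654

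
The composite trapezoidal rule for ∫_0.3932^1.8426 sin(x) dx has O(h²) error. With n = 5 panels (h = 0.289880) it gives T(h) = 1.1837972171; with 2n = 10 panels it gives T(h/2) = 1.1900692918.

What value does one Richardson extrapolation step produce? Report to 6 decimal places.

The method has order 2: 2^2 = 4.
2^2*A(h/2) = 4.7602771672; minus A(h) gives 3.5764799501.
Denominator 4 − 1 = 3.
3.5764799501 ÷ 3 = 1.1921599834

1.192160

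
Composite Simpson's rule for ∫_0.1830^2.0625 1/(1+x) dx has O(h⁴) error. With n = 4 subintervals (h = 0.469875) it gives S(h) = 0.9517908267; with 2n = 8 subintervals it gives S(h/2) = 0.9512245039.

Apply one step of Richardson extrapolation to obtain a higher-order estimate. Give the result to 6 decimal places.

r = 4: numerator weight 16, denominator 15.
Top: 16(0.9512245039) − (0.9517908267) = 14.2678012357
(16×0.9512245039 − 0.9517908267)/(16 − 1) = 0.9511867490

0.951187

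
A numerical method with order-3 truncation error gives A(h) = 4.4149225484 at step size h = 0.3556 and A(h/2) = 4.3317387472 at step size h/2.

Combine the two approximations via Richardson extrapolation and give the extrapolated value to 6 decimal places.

4.319855

Error is O(h^3); halving h shrinks it by 2^3 = 8.
8*4.3317387472 − 4.4149225484 = 30.2389874292
Denominator 8 − 1 = 7.
Result: 4.3198553470
Gap between inputs: 8.318e-02; correction applied: −0.0118834002.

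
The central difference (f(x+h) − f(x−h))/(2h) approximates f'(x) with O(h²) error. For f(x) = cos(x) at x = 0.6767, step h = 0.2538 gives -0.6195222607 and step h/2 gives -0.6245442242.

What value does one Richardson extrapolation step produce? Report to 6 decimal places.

r = 2, so 2^r = 4.
4*(-0.6245442242) = -2.4981768968; subtract (-0.6195222607) → -1.8786546361
Denominator 4 − 1 = 3.
Result: -0.6262182120
Shift from A(h/2): −0.0016739878.

-0.626218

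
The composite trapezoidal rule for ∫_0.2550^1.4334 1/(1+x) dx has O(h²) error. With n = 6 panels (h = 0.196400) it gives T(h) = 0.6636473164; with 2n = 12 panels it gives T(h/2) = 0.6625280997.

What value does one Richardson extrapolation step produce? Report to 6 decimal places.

Order 2 gives 2^r = 4 and 2^r − 1 = 3.
4 × 0.6625280997 = 2.6501123988; subtract 0.6636473164 → 1.9864650824
Divide by 2^2 − 1 = 3.
(4 × 0.6625280997 − 0.6636473164)/(4 − 1) = 0.6621550275

0.662155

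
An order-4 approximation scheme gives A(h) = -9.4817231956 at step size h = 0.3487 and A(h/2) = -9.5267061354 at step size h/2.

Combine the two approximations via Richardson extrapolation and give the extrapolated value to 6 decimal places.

r = 4, so 2^r = 16.
16×(-9.5267061354) − (-9.4817231956) = -142.9455749708
R = (-142.9455749708)/15 = -9.5297049981

-9.529705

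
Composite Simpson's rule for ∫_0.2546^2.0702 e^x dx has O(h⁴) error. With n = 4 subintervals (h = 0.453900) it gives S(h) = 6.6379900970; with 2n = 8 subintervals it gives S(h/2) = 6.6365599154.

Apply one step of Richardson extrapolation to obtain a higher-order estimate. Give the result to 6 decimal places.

6.636465

Error is O(h^4); halving h shrinks it by 2^4 = 16.
16*6.6365599154 = 106.1849586464; 106.1849586464 − 6.6379900970 = 99.5469685494
Divide by 2^4 − 1 = 15.
Extrapolated: 99.5469685494 / 15 = 6.6364645700
Shift from A(h/2): −0.0000953454.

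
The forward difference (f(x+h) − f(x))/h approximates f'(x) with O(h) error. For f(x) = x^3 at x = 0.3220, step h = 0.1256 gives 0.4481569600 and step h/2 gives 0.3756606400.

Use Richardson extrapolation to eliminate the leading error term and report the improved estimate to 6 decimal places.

0.303164

Error is O(h^1); halving h shrinks it by 2^1 = 2.
2*0.3756606400 = 0.7513212800; 0.7513212800 − 0.4481569600 = 0.3031643200
(2*0.3756606400 − 0.4481569600)/(2 − 1) = 0.3031643200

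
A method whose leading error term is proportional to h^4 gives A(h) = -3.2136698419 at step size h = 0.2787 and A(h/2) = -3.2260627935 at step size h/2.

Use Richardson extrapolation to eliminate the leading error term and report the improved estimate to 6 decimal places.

-3.226889

Error is O(h^4); halving h shrinks it by 2^4 = 16.
Top: 16(-3.2260627935) − (-3.2136698419) = -48.4033348541
Divide by 2^4 − 1 = 15.
So the Richardson estimate is -3.2268889903.
Correction |R − A(h/2)| = 8.262e-04; gap |A(h/2) − A(h)| = 1.239e-02.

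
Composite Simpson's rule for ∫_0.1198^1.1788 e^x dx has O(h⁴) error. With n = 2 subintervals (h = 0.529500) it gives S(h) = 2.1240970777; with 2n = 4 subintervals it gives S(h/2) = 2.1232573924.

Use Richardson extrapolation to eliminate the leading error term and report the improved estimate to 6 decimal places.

2.123201

r = 4: numerator weight 16, denominator 15.
2^4·A(h/2) = 33.9721182784; minus A(h) gives 31.8480212007.
Denominator 16 − 1 = 15.
31.8480212007 ÷ 15 = 2.1232014134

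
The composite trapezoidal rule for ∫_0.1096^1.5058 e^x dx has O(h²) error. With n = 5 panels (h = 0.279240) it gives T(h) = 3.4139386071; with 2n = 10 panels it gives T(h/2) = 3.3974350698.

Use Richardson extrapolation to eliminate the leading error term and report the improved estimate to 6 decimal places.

The method has order 2: 2^2 = 4.
4·3.3974350698 = 13.5897402792; subtract 3.4139386071 → 10.1758016721
(4·3.3974350698 − 3.4139386071)/(4 − 1) = 3.3919338907

3.391934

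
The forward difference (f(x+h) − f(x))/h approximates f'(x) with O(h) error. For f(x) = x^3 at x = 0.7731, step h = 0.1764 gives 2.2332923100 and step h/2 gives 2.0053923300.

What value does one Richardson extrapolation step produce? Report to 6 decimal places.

Method order is 1; weight 2^1 = 2.
Weighted: 4.0107846600 − 2.2332923100 = 1.7774923500
Denominator 2 − 1 = 1.
Result: 1.7774923500
Correction |R − A(h/2)| = 2.279e-01; gap |A(h/2) − A(h)| = 2.279e-01.

1.777492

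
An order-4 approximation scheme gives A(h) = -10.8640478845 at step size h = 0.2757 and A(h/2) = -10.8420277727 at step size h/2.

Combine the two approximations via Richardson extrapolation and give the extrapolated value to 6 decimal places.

-10.840560

r = 4, so 2^r = 16.
Difference of the inputs: -10.8420277727 − (-10.8640478845) = 0.0220201118
Correction (A(h/2) − A(h))/(16 − 1) = 0.0220201118/15 = 0.0014680075
R = A(h/2) + (A(h/2) − A(h))/15 = -10.8420277727 + 0.0014680075 = -10.8405597652
Shift from A(h/2): +0.0014680075.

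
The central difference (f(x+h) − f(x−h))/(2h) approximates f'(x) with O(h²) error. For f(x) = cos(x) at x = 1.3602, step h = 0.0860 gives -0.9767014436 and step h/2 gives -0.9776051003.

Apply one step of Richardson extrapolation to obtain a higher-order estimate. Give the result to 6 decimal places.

-0.977906

r = 2: numerator weight 4, denominator 3.
4·(-0.9776051003) = -3.9104204012; subtract (-0.9767014436) → -2.9337189576
(4·(-0.9776051003) − (-0.9767014436))/(4 − 1) = -0.9779063192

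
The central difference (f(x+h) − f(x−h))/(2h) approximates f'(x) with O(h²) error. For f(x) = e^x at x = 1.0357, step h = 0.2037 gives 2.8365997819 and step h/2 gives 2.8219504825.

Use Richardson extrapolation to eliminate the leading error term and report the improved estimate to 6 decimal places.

The method has order 2: 2^2 = 4.
4*2.8219504825 − 2.8365997819 = 8.4512021481
Extrapolated: 8.4512021481 / 3 = 2.8170673827
Correction |R − A(h/2)| = 4.883e-03; gap |A(h/2) − A(h)| = 1.465e-02.

2.817067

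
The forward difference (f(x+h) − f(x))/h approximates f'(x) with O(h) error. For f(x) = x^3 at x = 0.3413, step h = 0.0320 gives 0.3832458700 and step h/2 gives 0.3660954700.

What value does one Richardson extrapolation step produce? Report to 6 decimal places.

Order 1 gives 2^r = 2 and 2^r − 1 = 1.
2^1×A(h/2) = 0.7321909400; minus A(h) gives 0.3489450700.
Denominator 2 − 1 = 1.
Result: 0.3489450700
Gap between inputs: 1.715e-02; correction applied: −0.0171504000.

0.348945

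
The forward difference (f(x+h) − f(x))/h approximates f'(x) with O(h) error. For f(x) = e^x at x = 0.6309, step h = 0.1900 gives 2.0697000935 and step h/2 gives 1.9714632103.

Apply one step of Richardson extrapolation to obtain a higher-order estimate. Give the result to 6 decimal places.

1.873226

r = 1, so 2^r = 2.
2·1.9714632103 = 3.9429264206; subtract 2.0697000935 → 1.8732263271
Divide by 2^1 − 1 = 1.
Extrapolated: 1.8732263271 / 1 = 1.8732263271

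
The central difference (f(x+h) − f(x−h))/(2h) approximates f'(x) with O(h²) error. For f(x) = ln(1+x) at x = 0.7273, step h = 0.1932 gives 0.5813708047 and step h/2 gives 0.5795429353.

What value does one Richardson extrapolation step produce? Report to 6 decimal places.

Leading term ∝ h^2; use weight 4 = 2^2.
Weighted: 2.3181717412 − 0.5813708047 = 1.7368009365
Denominator 4 − 1 = 3.
1.7368009365 ÷ 3 = 0.5789336455

0.578934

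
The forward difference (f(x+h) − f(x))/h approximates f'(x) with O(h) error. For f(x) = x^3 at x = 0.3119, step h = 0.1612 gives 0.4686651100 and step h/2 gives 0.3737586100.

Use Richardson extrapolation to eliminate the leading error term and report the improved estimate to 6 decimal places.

0.278852

Leading term ∝ h^1; use weight 2 = 2^1.
Weighted: 0.7475172200 − 0.4686651100 = 0.2788521100
Divide by 2^1 − 1 = 1.
So the Richardson estimate is 0.2788521100.
Correction |R − A(h/2)| = 9.491e-02; gap |A(h/2) − A(h)| = 9.491e-02.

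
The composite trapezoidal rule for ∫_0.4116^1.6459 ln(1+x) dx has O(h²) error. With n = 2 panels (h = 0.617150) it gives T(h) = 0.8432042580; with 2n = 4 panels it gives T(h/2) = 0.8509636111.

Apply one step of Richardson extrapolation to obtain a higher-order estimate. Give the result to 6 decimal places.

With r = 2 the leading error scales as h^2, so the weight is 2^2 = 4.
Weighted: 3.4038544444 − 0.8432042580 = 2.5606501864
(4*0.8509636111 − 0.8432042580)/(4 − 1) = 0.8535500621

0.853550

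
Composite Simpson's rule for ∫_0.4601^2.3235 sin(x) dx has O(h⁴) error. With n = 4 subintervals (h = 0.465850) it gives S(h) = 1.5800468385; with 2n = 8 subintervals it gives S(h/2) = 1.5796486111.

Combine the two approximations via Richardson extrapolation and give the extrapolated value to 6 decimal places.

1.579622

With r = 4 the leading error scales as h^4, so the weight is 2^4 = 16.
2^4·A(h/2) = 25.2743777776; minus A(h) gives 23.6943309391.
Denominator 16 − 1 = 15.
So the Richardson estimate is 1.5796220626.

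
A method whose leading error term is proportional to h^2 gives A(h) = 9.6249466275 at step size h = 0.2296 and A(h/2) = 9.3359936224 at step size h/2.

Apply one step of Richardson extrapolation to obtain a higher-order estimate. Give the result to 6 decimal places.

The method has order 2: 2^2 = 4.
Numerator 4·A(h/2) − A(h) = 4·9.3359936224 − 9.6249466275 = 27.7190278621
Extrapolated: 27.7190278621 / 3 = 9.2396759540
Gap between inputs: 2.890e-01; correction applied: −0.0963176684.

9.239676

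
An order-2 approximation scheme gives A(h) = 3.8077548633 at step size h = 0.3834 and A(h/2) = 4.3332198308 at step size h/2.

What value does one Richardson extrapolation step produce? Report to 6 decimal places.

The method has order 2: 2^2 = 4.
Numerator 4*A(h/2) − A(h) = 4*4.3332198308 − 3.8077548633 = 13.5251244599
Extrapolated: 13.5251244599 / 3 = 4.5083748200

4.508375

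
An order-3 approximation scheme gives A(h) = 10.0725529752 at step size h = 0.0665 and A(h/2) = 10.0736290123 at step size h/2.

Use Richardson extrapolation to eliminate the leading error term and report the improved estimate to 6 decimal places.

10.073783

Order 3 gives 2^r = 8 and 2^r − 1 = 7.
8*10.0736290123 = 80.5890320984; 80.5890320984 − 10.0725529752 = 70.5164791232
Divide by 2^3 − 1 = 7.
70.5164791232 ÷ 7 = 10.0737827319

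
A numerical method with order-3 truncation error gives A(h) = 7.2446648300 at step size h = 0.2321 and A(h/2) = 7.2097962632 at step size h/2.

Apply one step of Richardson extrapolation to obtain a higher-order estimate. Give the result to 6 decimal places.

r = 3, so 2^r = 8.
8 × 7.2097962632 = 57.6783701056; 57.6783701056 − 7.2446648300 = 50.4337052756
Denominator 8 − 1 = 7.
R = 50.4337052756/7 = 7.2048150394
Gap between inputs: 3.487e-02; correction applied: −0.0049812238.

7.204815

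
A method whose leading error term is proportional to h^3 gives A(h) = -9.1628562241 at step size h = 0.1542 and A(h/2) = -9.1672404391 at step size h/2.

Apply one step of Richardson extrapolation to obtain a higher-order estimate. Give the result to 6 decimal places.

Leading term ∝ h^3; use weight 8 = 2^3.
Difference of the inputs: -9.1672404391 − (-9.1628562241) = -0.0043842150
Correction (A(h/2) − A(h))/(8 − 1) = (-0.0043842150)/7 = -0.0006263164
R = A(h/2) + (A(h/2) − A(h))/7 = -9.1672404391 − 0.0006263164 = -9.1678667555
Gap between inputs: 4.384e-03; correction applied: −0.0006263164.

-9.167867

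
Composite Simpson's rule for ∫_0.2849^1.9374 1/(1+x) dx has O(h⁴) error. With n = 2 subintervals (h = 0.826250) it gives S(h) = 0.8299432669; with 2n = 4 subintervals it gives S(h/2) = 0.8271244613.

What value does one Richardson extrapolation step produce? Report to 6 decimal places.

0.826937

r = 4, so 2^r = 16.
A(h/2) − A(h) = 0.8271244613 − 0.8299432669 = -0.0028188056
Divide by 2^4 − 1 = 15: (-0.0028188056)/15 = -0.0001879204
R = 0.8271244613 − 0.0001879204 = 0.8269365409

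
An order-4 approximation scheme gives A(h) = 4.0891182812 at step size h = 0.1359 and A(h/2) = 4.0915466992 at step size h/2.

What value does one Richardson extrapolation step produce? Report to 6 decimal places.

The method has order 4: 2^4 = 16.
2^4·A(h/2) = 65.4647471872; minus A(h) gives 61.3756289060.
Denominator 16 − 1 = 15.
Extrapolated: 61.3756289060 / 15 = 4.0917085937

4.091709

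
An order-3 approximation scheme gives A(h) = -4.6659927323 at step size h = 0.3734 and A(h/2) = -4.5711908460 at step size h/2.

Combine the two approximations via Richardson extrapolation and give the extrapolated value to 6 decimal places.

-4.557648

Leading term ∝ h^3; use weight 8 = 2^3.
Numerator 8*A(h/2) − A(h) = 8*(-4.5711908460) − (-4.6659927323) = -31.9035340357
Divide by 2^3 − 1 = 7.
Result: -4.5576477194
Correction |R − A(h/2)| = 1.354e-02; gap |A(h/2) − A(h)| = 9.480e-02.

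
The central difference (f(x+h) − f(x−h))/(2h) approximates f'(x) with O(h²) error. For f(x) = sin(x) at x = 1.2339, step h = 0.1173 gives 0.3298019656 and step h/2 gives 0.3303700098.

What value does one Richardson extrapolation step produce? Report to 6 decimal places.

0.330559

Order 2 gives 2^r = 4 and 2^r − 1 = 3.
4 × 0.3303700098 − 0.3298019656 = 0.9916780736
Denominator 4 − 1 = 3.
Result: 0.3305593579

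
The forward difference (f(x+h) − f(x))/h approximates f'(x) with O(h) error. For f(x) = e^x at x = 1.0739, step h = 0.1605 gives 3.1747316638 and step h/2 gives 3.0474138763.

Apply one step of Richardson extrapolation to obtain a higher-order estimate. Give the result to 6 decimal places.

Error is O(h^1); halving h shrinks it by 2^1 = 2.
2×3.0474138763 = 6.0948277526; subtract 3.1747316638 → 2.9200960888
Divide by 2^1 − 1 = 1.
Result: 2.9200960888

2.920096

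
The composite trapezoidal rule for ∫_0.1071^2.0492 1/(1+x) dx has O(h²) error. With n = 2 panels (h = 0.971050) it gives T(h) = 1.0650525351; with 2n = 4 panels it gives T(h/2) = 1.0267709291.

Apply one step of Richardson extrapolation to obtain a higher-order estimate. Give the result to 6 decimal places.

1.014010

Error is O(h^2); halving h shrinks it by 2^2 = 4.
2^2 × A(h/2) = 4.1070837164; minus A(h) gives 3.0420311813.
3.0420311813 ÷ 3 = 1.0140103938
Shift from A(h/2): −0.0127605353.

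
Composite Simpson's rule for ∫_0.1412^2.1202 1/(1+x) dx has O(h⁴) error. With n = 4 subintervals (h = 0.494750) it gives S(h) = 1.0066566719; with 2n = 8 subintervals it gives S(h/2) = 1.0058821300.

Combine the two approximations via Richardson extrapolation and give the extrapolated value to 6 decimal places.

1.005830

Order 4 gives 2^r = 16 and 2^r − 1 = 15.
Top: 16(1.0058821300) − (1.0066566719) = 15.0874574081
Divide by 2^4 − 1 = 15.
Extrapolated: 15.0874574081 / 15 = 1.0058304939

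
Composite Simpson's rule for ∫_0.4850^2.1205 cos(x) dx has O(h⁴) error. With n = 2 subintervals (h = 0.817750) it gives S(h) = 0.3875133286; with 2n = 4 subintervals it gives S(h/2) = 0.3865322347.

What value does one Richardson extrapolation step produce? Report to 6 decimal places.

0.386467

r = 4, so 2^r = 16.
Weighted: 6.1845157552 − 0.3875133286 = 5.7970024266
(16·0.3865322347 − 0.3875133286)/(16 − 1) = 0.3864668284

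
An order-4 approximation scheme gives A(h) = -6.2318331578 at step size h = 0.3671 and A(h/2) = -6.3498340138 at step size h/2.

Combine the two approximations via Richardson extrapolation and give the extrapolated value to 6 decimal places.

Order 4 gives 2^r = 16 and 2^r − 1 = 15.
Top: 16(-6.3498340138) − (-6.2318331578) = -95.3655110630
Denominator 16 − 1 = 15.
So the Richardson estimate is -6.3577007375.
Correction |R − A(h/2)| = 7.867e-03; gap |A(h/2) − A(h)| = 1.180e-01.

-6.357701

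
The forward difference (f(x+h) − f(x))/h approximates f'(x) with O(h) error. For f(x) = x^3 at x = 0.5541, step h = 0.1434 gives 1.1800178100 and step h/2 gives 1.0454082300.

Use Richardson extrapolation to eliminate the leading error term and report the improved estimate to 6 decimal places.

0.910799

Order 1 gives 2^r = 2 and 2^r − 1 = 1.
2^1×A(h/2) = 2.0908164600; minus A(h) gives 0.9107986500.
Denominator 2 − 1 = 1.
0.9107986500 ÷ 1 = 0.9107986500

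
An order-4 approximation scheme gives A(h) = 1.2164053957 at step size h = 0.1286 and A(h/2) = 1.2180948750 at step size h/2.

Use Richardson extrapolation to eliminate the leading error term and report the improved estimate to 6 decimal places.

1.218208

The method has order 4: 2^4 = 16.
16 × 1.2180948750 − 1.2164053957 = 18.2731126043
(16 × 1.2180948750 − 1.2164053957)/(16 − 1) = 1.2182075070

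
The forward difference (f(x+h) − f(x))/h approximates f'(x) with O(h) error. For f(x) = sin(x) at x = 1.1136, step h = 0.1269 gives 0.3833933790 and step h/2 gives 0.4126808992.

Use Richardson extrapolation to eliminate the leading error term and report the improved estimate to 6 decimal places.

Leading term ∝ h^1; use weight 2 = 2^1.
A(h/2) − A(h) = 0.4126808992 − 0.3833933790 = 0.0292875202
Correction (A(h/2) − A(h))/(2 − 1) = 0.0292875202/1 = 0.0292875202
R = 0.4126808992 + 0.0292875202 = 0.4419684194

0.441968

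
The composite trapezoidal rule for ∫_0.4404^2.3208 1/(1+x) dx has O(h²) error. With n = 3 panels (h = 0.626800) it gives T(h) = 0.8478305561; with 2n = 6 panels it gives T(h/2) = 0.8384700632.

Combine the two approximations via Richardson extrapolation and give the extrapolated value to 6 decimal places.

0.835350

r = 2, so 2^r = 4.
4 × 0.8384700632 = 3.3538802528; 3.3538802528 − 0.8478305561 = 2.5060496967
2.5060496967 ÷ 3 = 0.8353498989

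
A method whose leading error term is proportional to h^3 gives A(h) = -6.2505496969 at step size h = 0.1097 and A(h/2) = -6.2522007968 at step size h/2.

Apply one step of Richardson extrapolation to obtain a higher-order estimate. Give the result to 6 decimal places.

-6.252437

Order 3 gives 2^r = 8 and 2^r − 1 = 7.
Top: 8(-6.2522007968) − (-6.2505496969) = -43.7670566775
Denominator 8 − 1 = 7.
Result: -6.2524366682
Gap between inputs: 1.651e-03; correction applied: −0.0002358714.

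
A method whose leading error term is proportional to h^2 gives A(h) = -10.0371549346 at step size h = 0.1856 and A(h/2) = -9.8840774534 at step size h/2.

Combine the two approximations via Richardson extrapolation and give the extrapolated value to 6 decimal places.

Leading term ∝ h^2; use weight 4 = 2^2.
Numerator 4 × A(h/2) − A(h) = 4 × (-9.8840774534) − (-10.0371549346) = -29.4991548790
(4 × (-9.8840774534) − (-10.0371549346))/(4 − 1) = -9.8330516263
Correction |R − A(h/2)| = 5.103e-02; gap |A(h/2) − A(h)| = 1.531e-01.

-9.833052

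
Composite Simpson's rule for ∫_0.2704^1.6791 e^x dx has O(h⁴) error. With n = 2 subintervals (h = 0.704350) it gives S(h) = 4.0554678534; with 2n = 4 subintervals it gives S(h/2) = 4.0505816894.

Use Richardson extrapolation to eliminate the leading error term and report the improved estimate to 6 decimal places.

r = 4, so 2^r = 16.
16×4.0505816894 = 64.8093070304; 64.8093070304 − 4.0554678534 = 60.7538391770
Denominator 16 − 1 = 15.
60.7538391770 ÷ 15 = 4.0502559451
Shift from A(h/2): −0.0003257443.

4.050256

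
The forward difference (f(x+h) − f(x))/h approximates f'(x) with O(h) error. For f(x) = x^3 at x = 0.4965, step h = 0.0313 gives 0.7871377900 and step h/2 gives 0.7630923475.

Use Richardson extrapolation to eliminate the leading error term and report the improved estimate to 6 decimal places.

r = 1: numerator weight 2, denominator 1.
Top: 2(0.7630923475) − (0.7871377900) = 0.7390469050
Divide by 2^1 − 1 = 1.
So the Richardson estimate is 0.7390469050.
Correction |R − A(h/2)| = 2.405e-02; gap |A(h/2) − A(h)| = 2.405e-02.

0.739047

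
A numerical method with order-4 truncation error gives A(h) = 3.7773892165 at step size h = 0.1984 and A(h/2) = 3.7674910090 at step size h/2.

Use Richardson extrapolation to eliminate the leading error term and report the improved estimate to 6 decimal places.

3.766831

Error is O(h^4); halving h shrinks it by 2^4 = 16.
16*3.7674910090 = 60.2798561440; 60.2798561440 − 3.7773892165 = 56.5024669275
R = 56.5024669275/15 = 3.7668311285
Shift from A(h/2): −0.0006598805.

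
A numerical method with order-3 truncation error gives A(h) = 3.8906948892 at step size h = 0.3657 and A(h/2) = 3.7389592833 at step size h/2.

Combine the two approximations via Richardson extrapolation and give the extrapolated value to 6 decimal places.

3.717283

r = 3, so 2^r = 8.
8 × 3.7389592833 = 29.9116742664; 29.9116742664 − 3.8906948892 = 26.0209793772
Denominator 8 − 1 = 7.
R = 26.0209793772/7 = 3.7172827682
Gap between inputs: 1.517e-01; correction applied: −0.0216765151.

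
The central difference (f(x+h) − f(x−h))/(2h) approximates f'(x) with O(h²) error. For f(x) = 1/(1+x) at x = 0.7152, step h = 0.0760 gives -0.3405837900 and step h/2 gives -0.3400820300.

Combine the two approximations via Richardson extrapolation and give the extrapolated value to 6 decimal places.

The method has order 2: 2^2 = 4.
A(h/2) − A(h) = -0.3400820300 − (-0.3405837900) = 0.0005017600
Divide by 2^2 − 1 = 3: 0.0005017600/3 = 0.0001672533
R = -0.3400820300 + 0.0001672533 = -0.3399147767

-0.339915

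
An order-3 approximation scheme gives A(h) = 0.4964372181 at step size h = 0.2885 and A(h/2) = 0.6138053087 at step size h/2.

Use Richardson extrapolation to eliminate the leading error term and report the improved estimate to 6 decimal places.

0.630572

Method order is 3; weight 2^3 = 8.
8*0.6138053087 = 4.9104424696; 4.9104424696 − 0.4964372181 = 4.4140052515
Extrapolated: 4.4140052515 / 7 = 0.6305721788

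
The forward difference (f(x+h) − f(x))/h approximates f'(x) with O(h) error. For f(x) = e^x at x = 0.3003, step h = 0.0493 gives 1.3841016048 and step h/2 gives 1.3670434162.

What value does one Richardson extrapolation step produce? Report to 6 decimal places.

1.349985

r = 1, so 2^r = 2.
Difference of the inputs: 1.3670434162 − 1.3841016048 = -0.0170581886
Divide by 2^1 − 1 = 1: (-0.0170581886)/1 = -0.0170581886
R = 1.3670434162 − 0.0170581886 = 1.3499852276
Correction |R − A(h/2)| = 1.706e-02; gap |A(h/2) − A(h)| = 1.706e-02.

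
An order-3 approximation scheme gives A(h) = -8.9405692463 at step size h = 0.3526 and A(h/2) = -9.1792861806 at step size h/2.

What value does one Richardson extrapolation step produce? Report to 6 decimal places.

Leading term ∝ h^3; use weight 8 = 2^3.
Numerator 8·A(h/2) − A(h) = 8·(-9.1792861806) − (-8.9405692463) = -64.4937201985
Denominator 8 − 1 = 7.
(-64.4937201985) ÷ 7 = -9.2133885998

-9.213389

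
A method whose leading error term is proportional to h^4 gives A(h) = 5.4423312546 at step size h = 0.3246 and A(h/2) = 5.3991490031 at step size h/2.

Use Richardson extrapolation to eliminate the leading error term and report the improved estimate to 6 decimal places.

r = 4: numerator weight 16, denominator 15.
Weighted: 86.3863840496 − 5.4423312546 = 80.9440527950
R = 80.9440527950/15 = 5.3962701863

5.396270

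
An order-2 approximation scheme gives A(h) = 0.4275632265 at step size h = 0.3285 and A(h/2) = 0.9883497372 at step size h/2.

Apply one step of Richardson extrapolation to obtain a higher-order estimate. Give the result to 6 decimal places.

1.175279

The method has order 2: 2^2 = 4.
Top: 4(0.9883497372) − (0.4275632265) = 3.5258357223
(4*0.9883497372 − 0.4275632265)/(4 − 1) = 1.1752785741
Shift from A(h/2): +0.1869288369.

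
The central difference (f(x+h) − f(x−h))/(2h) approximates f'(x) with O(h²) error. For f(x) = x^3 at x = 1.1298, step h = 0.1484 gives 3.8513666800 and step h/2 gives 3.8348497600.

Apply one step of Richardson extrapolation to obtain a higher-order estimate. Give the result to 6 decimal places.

3.829344

r = 2, so 2^r = 4.
4 × 3.8348497600 = 15.3393990400; subtract 3.8513666800 → 11.4880323600
(4 × 3.8348497600 − 3.8513666800)/(4 − 1) = 3.8293441200
Correction |R − A(h/2)| = 5.506e-03; gap |A(h/2) − A(h)| = 1.652e-02.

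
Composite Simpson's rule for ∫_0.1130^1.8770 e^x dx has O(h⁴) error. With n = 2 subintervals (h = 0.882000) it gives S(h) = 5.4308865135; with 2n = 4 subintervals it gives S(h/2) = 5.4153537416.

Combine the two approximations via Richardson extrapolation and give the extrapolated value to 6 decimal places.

Order 4 gives 2^r = 16 and 2^r − 1 = 15.
Difference of the inputs: 5.4153537416 − 5.4308865135 = -0.0155327719
Divide by 2^4 − 1 = 15: (-0.0155327719)/15 = -0.0010355181
R = A(h/2) + (A(h/2) − A(h))/15 = 5.4153537416 − 0.0010355181 = 5.4143182235

5.414318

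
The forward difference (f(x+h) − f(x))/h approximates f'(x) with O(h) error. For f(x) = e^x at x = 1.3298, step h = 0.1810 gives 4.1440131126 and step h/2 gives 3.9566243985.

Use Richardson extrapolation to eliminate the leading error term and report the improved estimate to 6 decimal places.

Order 1 gives 2^r = 2 and 2^r − 1 = 1.
Numerator 2*A(h/2) − A(h) = 2*3.9566243985 − 4.1440131126 = 3.7692356844
3.7692356844 ÷ 1 = 3.7692356844
Correction |R − A(h/2)| = 1.874e-01; gap |A(h/2) − A(h)| = 1.874e-01.

3.769236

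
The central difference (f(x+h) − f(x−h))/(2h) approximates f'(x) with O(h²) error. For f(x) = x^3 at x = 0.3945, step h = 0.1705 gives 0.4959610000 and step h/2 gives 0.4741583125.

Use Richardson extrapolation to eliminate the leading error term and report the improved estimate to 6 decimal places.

Order 2 gives 2^r = 4 and 2^r − 1 = 3.
4·0.4741583125 = 1.8966332500; subtract 0.4959610000 → 1.4006722500
(4·0.4741583125 − 0.4959610000)/(4 − 1) = 0.4668907500

0.466891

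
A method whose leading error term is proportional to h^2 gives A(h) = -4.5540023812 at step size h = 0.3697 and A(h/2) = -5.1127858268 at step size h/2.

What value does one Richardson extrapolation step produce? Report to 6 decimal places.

Leading term ∝ h^2; use weight 4 = 2^2.
2^2×A(h/2) = -20.4511433072; minus A(h) gives -15.8971409260.
Denominator 4 − 1 = 3.
(-15.8971409260) ÷ 3 = -5.2990469753

-5.299047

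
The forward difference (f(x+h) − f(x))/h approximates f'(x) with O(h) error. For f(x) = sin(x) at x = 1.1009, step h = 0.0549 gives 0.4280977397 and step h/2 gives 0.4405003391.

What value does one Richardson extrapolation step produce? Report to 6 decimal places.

Order 1 gives 2^r = 2 and 2^r − 1 = 1.
Difference of the inputs: 0.4405003391 − 0.4280977397 = 0.0124025994
Correction (A(h/2) − A(h))/(2 − 1) = 0.0124025994/1 = 0.0124025994
R = A(h/2) + (A(h/2) − A(h))/1 = 0.4405003391 + 0.0124025994 = 0.4529029385

0.452903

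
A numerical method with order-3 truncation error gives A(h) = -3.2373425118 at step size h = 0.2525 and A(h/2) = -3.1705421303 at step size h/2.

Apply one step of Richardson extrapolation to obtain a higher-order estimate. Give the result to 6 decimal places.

-3.160999

r = 3, so 2^r = 8.
Top: 8(-3.1705421303) − (-3.2373425118) = -22.1269945306
Extrapolated: (-22.1269945306) / 7 = -3.1609992187
Correction |R − A(h/2)| = 9.543e-03; gap |A(h/2) − A(h)| = 6.680e-02.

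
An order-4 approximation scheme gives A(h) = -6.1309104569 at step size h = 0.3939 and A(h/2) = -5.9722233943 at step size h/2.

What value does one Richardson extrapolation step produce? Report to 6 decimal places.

-5.961644

With r = 4 the leading error scales as h^4, so the weight is 2^4 = 16.
Numerator 16 × A(h/2) − A(h) = 16 × (-5.9722233943) − (-6.1309104569) = -89.4246638519
Denominator 16 − 1 = 15.
Result: -5.9616442568
Gap between inputs: 1.587e-01; correction applied: +0.0105791375.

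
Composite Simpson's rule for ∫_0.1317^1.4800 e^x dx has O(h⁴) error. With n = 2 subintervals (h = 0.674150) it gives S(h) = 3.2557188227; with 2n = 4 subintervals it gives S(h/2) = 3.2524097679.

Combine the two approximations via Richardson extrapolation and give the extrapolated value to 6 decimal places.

3.252189

Method order is 4; weight 2^4 = 16.
Top: 16(3.2524097679) − (3.2557188227) = 48.7828374637
48.7828374637 ÷ 15 = 3.2521891642
Correction |R − A(h/2)| = 2.206e-04; gap |A(h/2) − A(h)| = 3.309e-03.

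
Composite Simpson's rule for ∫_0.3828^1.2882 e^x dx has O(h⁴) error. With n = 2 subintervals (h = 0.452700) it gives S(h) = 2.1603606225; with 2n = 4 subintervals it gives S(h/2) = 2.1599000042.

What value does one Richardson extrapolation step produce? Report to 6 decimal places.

2.159869

Leading term ∝ h^4; use weight 16 = 2^4.
16·2.1599000042 − 2.1603606225 = 32.3980394447
Extrapolated: 32.3980394447 / 15 = 2.1598692963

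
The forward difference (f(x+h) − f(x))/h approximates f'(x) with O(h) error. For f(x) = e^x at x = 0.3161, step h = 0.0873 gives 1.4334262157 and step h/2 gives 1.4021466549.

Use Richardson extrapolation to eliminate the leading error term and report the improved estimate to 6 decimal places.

1.370867

r = 1: numerator weight 2, denominator 1.
2*1.4021466549 = 2.8042933098; subtract 1.4334262157 → 1.3708670941
Extrapolated: 1.3708670941 / 1 = 1.3708670941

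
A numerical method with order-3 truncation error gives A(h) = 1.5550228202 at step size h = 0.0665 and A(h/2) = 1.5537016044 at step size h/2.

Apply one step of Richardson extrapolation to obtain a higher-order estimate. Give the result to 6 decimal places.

The method has order 3: 2^3 = 8.
Top: 8(1.5537016044) − (1.5550228202) = 10.8745900150
Extrapolated: 10.8745900150 / 7 = 1.5535128593
Shift from A(h/2): −0.0001887451.

1.553513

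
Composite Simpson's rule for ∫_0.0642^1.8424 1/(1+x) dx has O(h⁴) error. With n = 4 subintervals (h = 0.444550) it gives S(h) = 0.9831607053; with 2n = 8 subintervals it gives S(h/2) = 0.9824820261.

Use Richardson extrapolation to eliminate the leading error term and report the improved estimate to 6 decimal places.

0.982437

The method has order 4: 2^4 = 16.
Top: 16(0.9824820261) − (0.9831607053) = 14.7365517123
R = 14.7365517123/15 = 0.9824367808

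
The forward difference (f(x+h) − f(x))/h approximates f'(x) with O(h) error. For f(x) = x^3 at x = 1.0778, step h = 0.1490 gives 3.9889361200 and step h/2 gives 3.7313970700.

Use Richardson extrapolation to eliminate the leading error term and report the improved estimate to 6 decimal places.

3.473858

With r = 1 the leading error scales as h^1, so the weight is 2^1 = 2.
Top: 2(3.7313970700) − (3.9889361200) = 3.4738580200
Denominator 2 − 1 = 1.
(2·3.7313970700 − 3.9889361200)/(2 − 1) = 3.4738580200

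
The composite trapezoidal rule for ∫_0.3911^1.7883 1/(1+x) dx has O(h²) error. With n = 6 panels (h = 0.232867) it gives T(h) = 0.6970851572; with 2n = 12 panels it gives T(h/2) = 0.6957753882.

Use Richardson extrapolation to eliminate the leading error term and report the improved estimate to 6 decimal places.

Order 2 gives 2^r = 4 and 2^r − 1 = 3.
2^2 × A(h/2) = 2.7831015528; minus A(h) gives 2.0860163956.
Denominator 4 − 1 = 3.
R = 2.0860163956/3 = 0.6953387985

0.695339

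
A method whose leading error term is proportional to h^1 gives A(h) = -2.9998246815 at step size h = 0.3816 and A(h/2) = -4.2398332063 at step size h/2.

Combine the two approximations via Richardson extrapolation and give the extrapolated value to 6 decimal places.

-5.479842

Leading term ∝ h^1; use weight 2 = 2^1.
Difference of the inputs: -4.2398332063 − (-2.9998246815) = -1.2400085248
Divide by 2^1 − 1 = 1: (-1.2400085248)/1 = -1.2400085248
R = -4.2398332063 − 1.2400085248 = -5.4798417311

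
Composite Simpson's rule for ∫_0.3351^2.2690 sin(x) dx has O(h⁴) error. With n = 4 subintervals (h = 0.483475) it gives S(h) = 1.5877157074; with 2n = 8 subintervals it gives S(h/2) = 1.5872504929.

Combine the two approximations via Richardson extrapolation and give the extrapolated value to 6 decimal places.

r = 4: numerator weight 16, denominator 15.
Top: 16(1.5872504929) − (1.5877157074) = 23.8082921790
Extrapolated: 23.8082921790 / 15 = 1.5872194786

1.587219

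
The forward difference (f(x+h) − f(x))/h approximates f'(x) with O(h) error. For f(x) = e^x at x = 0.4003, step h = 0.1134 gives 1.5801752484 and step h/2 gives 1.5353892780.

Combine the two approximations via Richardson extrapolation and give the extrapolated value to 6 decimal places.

1.490603

Error is O(h^1); halving h shrinks it by 2^1 = 2.
2^1·A(h/2) = 3.0707785560; minus A(h) gives 1.4906033076.
Divide by 2^1 − 1 = 1.
So the Richardson estimate is 1.4906033076.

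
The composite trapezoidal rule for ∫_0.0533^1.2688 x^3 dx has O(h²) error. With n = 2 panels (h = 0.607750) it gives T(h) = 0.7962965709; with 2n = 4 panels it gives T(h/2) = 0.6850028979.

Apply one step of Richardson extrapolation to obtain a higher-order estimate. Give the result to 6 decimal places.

r = 2, so 2^r = 4.
Difference of the inputs: 0.6850028979 − 0.7962965709 = -0.1112936730
Correction (A(h/2) − A(h))/(4 − 1) = (-0.1112936730)/3 = -0.0370978910
R = A(h/2) + (A(h/2) − A(h))/3 = 0.6850028979 − 0.0370978910 = 0.6479050069

0.647905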